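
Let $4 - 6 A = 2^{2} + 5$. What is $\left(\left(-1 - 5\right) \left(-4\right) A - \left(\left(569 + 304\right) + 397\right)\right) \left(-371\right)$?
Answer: $478590$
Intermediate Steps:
$A = - \frac{5}{6}$ ($A = \frac{2}{3} - \frac{2^{2} + 5}{6} = \frac{2}{3} - \frac{4 + 5}{6} = \frac{2}{3} - \frac{3}{2} = - \frac{5}{6} \approx -0.83333$)
$\left(\left(-1 - 5\right) \left(-4\right) A - \left(\left(569 + 304\right) + 397\right)\right) \left(-371\right) = \left(\left(-1 - 5\right) \left(-4\right) \left(- \frac{5}{6}\right) - \left(\left(569 + 304\right) + 397\right)\right) \left(-371\right) = \left(\left(-6\right) \left(-4\right) \left(- \frac{5}{6}\right) - \left(873 + 397\right)\right) \left(-371\right) = \left(24 \left(- \frac{5}{6}\right) - 1270\right) \left(-371\right) = \left(-20 - 1270\right) \left(-371\right) = \left(-1290\right) \left(-371\right) = 478590$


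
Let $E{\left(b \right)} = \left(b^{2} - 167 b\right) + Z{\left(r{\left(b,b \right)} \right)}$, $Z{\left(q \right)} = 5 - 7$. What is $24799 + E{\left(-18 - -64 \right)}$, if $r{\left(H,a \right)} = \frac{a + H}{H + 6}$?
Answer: $19231$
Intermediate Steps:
$r{\left(H,a \right)} = \frac{H + a}{6 + H}$
$Z{\left(q \right)} = -2$ ($Z{\left(q \right)} = 5 - 7 = -2$)
$E{\left(b \right)} = -2 + b^{2} - 167 b$ ($E{\left(b \right)} = \left(b^{2} - 167 b\right) - 2 = -2 + b^{2} - 167 b$)
$24799 + E{\left(-18 - -64 \right)} = 24799 - \left(2 - \left(-18 - -64\right)^{2} + 167 \left(-18 - -64\right)\right) = 24799 - \left(2 - \left(-18 + 64\right)^{2} + 167 \left(-18 + 64\right)\right) = 24799 - \left(7684 - 2116\right) = 24799 - 5568 = 19231$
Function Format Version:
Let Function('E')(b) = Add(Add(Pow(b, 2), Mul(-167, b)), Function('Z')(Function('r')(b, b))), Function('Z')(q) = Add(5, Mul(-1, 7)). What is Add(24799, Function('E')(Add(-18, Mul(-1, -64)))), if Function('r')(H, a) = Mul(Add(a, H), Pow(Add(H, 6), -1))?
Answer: 19231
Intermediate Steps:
Function('r')(H, a) = Mul(Pow(Add(6, H), -1), Add(H, a)) (Function('r')(H, a) = Mul(Add(H, a), Pow(Add(6, H), -1)) = Mul(Pow(Add(6, H), -1), Add(H, a)))
Function('Z')(q) = -2 (Function('Z')(q) = Add(5, -7) = -2)
Function('E')(b) = Add(-2, Pow(b, 2), Mul(-167, b)) (Function('E')(b) = Add(Add(Pow(b, 2), Mul(-167, b)), -2) = Add(-2, Pow(b, 2), Mul(-167, b)))
Add(24799, Function('E')(Add(-18, Mul(-1, -64)))) = Add(24799, Add(-2, Pow(Add(-18, Mul(-1, -64)), 2), Mul(-167, Add(-18, Mul(-1, -64))))) = Add(24799, Add(-2, Pow(Add(-18, 64), 2), Mul(-167, Add(-18, 64)))) = Add(24799, Add(-2, Pow(46, 2), Mul(-167, 46))) = Add(24799, Add(-2, 2116, -7682)) = Add(24799, -5568) = 19231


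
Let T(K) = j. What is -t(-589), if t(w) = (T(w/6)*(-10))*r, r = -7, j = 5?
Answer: -350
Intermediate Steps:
T(K) = 5
t(w) = 350 (t(w) = (5*(-10))*(-7) = -50*(-7) = 350)
-t(-589) = -1*350 = -350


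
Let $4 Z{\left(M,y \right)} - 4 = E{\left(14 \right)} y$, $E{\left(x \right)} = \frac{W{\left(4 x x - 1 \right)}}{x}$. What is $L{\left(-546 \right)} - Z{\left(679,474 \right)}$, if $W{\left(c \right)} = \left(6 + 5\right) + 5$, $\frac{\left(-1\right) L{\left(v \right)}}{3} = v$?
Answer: $\frac{10511}{7} \approx 1501.6$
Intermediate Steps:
$L{\left(v \right)} = - 3 v$
$W{\left(c \right)} = 16$ ($W{\left(c \right)} = 11 + 5 = 16$)
$E{\left(x \right)} = \frac{16}{x}$
$Z{\left(M,y \right)} = 1 + \frac{2 y}{7}$ ($Z{\left(M,y \right)} = 1 + \frac{\frac{16}{14} y}{4} = 1 + \frac{16 \cdot \frac{1}{14} y}{4} = 1 + \frac{\frac{8}{7} y}{4} = 1 + \frac{2 y}{7}$)
$L{\left(-546 \right)} - Z{\left(679,474 \right)} = \left(-3\right) \left(-546\right) - \left(1 + \frac{2}{7} \cdot 474\right) = 1638 - \left(1 + \frac{948}{7}\right) = 1638 - \frac{955}{7} = \frac{10511}{7}$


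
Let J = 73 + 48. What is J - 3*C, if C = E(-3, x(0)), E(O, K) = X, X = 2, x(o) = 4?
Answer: 115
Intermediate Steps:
J = 121
E(O, K) = 2
C = 2
J - 3*C = 121 - 3*2 = 121 - 6 = 115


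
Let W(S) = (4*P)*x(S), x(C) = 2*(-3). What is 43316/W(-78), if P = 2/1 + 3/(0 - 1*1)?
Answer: 10829/6 ≈ 1804.8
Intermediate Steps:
P = -1 (P = 2*1 + 3/(0 - 1) = 2 + 3/(-1) = 2 + 3*(-1) = 2 - 3 = -1)
x(C) = -6
W(S) = 24 (W(S) = (4*(-1))*(-6) = -4*(-6) = 24)
43316/W(-78) = 43316/24 = 43316*(1/24) = 10829/6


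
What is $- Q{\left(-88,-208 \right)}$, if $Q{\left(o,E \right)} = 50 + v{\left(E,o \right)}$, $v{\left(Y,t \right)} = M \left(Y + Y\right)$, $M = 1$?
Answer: $366$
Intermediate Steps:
$v{\left(Y,t \right)} = 2 Y$ ($v{\left(Y,t \right)} = 1 \left(Y + Y\right) = 1 \cdot 2 Y = 2 Y$)
$Q{\left(o,E \right)} = 50 + 2 E$
$- Q{\left(-88,-208 \right)} = - (50 + 2 \left(-208\right)) = - (50 - 416) = \left(-1\right) \left(-366\right) = 366$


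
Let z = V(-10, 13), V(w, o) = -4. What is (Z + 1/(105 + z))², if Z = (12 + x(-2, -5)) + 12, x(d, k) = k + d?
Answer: 2951524/10201 ≈ 289.34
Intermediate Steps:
x(d, k) = d + k
z = -4
Z = 17 (Z = (12 + (-2 - 5)) + 12 = (12 - 7) + 12 = 5 + 12 = 17)
(Z + 1/(105 + z))² = (17 + 1/(105 - 4))² = (17 + 1/101)² = (1718/101)² = 2951524/10201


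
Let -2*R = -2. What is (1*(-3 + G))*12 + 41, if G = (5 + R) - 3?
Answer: 41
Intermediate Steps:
R = 1 (R = -½*(-2) = 1)
G = 3 (G = (5 + 1) - 3 = 6 - 3 = 3)
(1*(-3 + G))*12 + 41 = (1*(-3 + 3))*12 + 41 = (1*0)*12 + 41 = 0*12 + 41 = 0 + 41 = 41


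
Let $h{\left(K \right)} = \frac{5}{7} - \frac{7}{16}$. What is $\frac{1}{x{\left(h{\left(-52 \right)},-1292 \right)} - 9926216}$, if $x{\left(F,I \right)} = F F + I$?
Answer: $- \frac{12544}{124530659391} \approx -1.0073 \cdot 10^{-7}$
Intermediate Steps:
$h{\left(K \right)} = \frac{31}{112}$ ($h{\left(K \right)} = 5 \cdot \frac{1}{7} - \frac{7}{16} = \frac{5}{7} - \frac{7}{16} = \frac{31}{112}$)
$x{\left(F,I \right)} = I + F^{2}$ ($x{\left(F,I \right)} = F^{2} + I = I + F^{2}$)
$\frac{1}{x{\left(h{\left(-52 \right)},-1292 \right)} - 9926216} = \frac{1}{\left(-1292 + \left(\frac{31}{112}\right)^{2}\right) - 9926216} = \frac{1}{\left(-1292 + \frac{961}{12544}\right) - 9926216} = \frac{1}{- \frac{16205887}{12544} - 9926216} = \frac{1}{- \frac{124530659391}{12544}} = - \frac{12544}{124530659391}$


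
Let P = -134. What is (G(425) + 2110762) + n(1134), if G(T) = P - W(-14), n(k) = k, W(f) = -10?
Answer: 2111772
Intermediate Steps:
G(T) = -124 (G(T) = -134 - 1*(-10) = -134 + 10 = -124)
(G(425) + 2110762) + n(1134) = (-124 + 2110762) + 1134 = 2110638 + 1134 = 2111772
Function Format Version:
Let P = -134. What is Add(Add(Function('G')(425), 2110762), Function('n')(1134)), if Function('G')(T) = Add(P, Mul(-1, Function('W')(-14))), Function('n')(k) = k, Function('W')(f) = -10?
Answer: 2111772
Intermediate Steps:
Function('G')(T) = -124 (Function('G')(T) = Add(-134, Mul(-1, -10)) = Add(-134, 10) = -124)
Add(Add(Function('G')(425), 2110762), Function('n')(1134)) = Add(Add(-124, 2110762), 1134) = Add(2110638, 1134) = 2111772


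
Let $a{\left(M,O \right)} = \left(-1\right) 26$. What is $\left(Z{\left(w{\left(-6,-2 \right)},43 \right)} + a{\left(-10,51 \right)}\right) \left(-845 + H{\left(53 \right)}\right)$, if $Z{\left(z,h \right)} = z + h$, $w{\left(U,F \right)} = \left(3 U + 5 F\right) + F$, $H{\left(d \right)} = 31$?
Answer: $10582$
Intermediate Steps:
$a{\left(M,O \right)} = -26$
$w{\left(U,F \right)} = 3 U + 6 F$
$Z{\left(z,h \right)} = h + z$
$\left(Z{\left(w{\left(-6,-2 \right)},43 \right)} + a{\left(-10,51 \right)}\right) \left(-845 + H{\left(53 \right)}\right) = \left(\left(43 + \left(3 \left(-6\right) + 6 \left(-2\right)\right)\right) - 26\right) \left(-845 + 31\right) = \left(\left(43 - 30\right) - 26\right) \left(-814\right) = \left(13 - 26\right) \left(-814\right) = \left(-13\right) \left(-814\right) = 10582$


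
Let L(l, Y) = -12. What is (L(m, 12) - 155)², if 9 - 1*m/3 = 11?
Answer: 27889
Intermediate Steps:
m = -6 (m = 27 - 3*11 = 27 - 33 = -6)
(L(m, 12) - 155)² = (-12 - 155)² = (-167)² = 27889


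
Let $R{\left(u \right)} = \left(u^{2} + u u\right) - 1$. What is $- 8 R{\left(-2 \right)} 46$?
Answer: $-2576$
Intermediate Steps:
$R{\left(u \right)} = -1 + 2 u^{2}$ ($R{\left(u \right)} = \left(u^{2} + u^{2}\right) - 1 = 2 u^{2} - 1 = -1 + 2 u^{2}$)
$- 8 R{\left(-2 \right)} 46 = - 8 \left(-1 + 2 \left(-2\right)^{2}\right) 46 = - 8 \left(-1 + 2 \cdot 4\right) 46 = - 8 \left(-1 + 8\right) 46 = \left(-8\right) 7 \cdot 46 = \left(-56\right) 46 = -2576$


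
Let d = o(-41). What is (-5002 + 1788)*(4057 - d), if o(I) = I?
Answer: -13170972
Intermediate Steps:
d = -41
(-5002 + 1788)*(4057 - d) = (-5002 + 1788)*(4057 - 1*(-41)) = -3214*(4057 + 41) = -3214*4098 = -13170972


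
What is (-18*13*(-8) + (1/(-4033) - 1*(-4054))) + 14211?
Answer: 81212520/4033 ≈ 20137.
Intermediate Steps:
(-18*13*(-8) + (1/(-4033) - 1*(-4054))) + 14211 = (-234*(-8) + (-1/4033 + 4054)) + 14211 = (1872 + 16349781/4033) + 14211 = 23899557/4033 + 14211 = 81212520/4033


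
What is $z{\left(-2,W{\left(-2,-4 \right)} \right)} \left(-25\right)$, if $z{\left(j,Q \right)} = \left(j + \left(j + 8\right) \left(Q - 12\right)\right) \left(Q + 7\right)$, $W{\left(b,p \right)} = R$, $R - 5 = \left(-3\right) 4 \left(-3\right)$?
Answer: $-206400$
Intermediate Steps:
$R = 41$ ($R = 5 + \left(-3\right) 4 \left(-3\right) = 5 - -36 = 5 + 36 = 41$)
$W{\left(b,p \right)} = 41$
$z{\left(j,Q \right)} = \left(7 + Q\right) \left(j + \left(-12 + Q\right) \left(8 + j\right)\right)$ ($z{\left(j,Q \right)} = \left(j + \left(8 + j\right) \left(-12 + Q\right)\right) \left(7 + Q\right) = \left(j + \left(-12 + Q\right) \left(8 + j\right)\right) \left(7 + Q\right) = \left(7 + Q\right) \left(j + \left(-12 + Q\right) \left(8 + j\right)\right)$)
$z{\left(-2,W{\left(-2,-4 \right)} \right)} \left(-25\right) = \left(-672 - -154 - 1640 + 8 \cdot 41^{2} - 2 \cdot 41^{2} - 164 \left(-2\right)\right) \left(-25\right) = \left(-672 + 154 - 1640 + 8 \cdot 1681 - 3362 + 328\right) \left(-25\right) = \left(-672 + 154 - 1640 + 13448 - 3362 + 328\right) \left(-25\right) = 8256 \left(-25\right) = -206400$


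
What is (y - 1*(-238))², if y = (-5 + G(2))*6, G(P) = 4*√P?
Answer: 44416 + 9984*√2 ≈ 58536.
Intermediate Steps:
y = -30 + 24*√2 (y = (-5 + 4*√2)*6 = -30 + 24*√2 ≈ 3.9411)
(y - 1*(-238))² = ((-30 + 24*√2) - 1*(-238))² = ((-30 + 24*√2) + 238)² = (208 + 24*√2)²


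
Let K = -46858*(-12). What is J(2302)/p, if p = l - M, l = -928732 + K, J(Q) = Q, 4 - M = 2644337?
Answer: 2302/2277897 ≈ 0.0010106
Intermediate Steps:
K = 562296
M = -2644333 (M = 4 - 1*2644337 = 4 - 2644337 = -2644333)
l = -366436 (l = -928732 + 562296 = -366436)
p = 2277897 (p = -366436 - 1*(-2644333) = -366436 + 2644333 = 2277897)
J(2302)/p = 2302/2277897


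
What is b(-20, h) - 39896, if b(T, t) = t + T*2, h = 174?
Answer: -39762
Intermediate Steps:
b(T, t) = t + 2*T
b(-20, h) - 39896 = (174 + 2*(-20)) - 39896 = (174 - 40) - 39896 = 134 - 39896 = -39762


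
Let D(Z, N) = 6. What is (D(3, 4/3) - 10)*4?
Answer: -16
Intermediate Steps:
(D(3, 4/3) - 10)*4 = (6 - 10)*4 = -4*4 = -16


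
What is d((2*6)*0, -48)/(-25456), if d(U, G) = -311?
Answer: 311/25456 ≈ 0.012217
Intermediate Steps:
d((2*6)*0, -48)/(-25456) = -311/(-25456) = -311*(-1/25456) = 311/25456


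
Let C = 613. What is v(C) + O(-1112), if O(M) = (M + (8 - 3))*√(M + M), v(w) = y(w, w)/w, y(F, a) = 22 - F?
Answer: -591/613 - 4428*I*√139 ≈ -0.96411 - 52205.0*I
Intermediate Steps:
v(w) = (22 - w)/w
O(M) = √2*√M*(5 + M) (O(M) = (M + 5)*√(2*M) = (5 + M)*(√2*√M) = √2*√M*(5 + M))
v(C) + O(-1112) = (22 - 1*613)/613 + √2*√(-1112)*(5 - 1112) = (22 - 613)/613 + √2*(2*I*√278)*(-1107) = (1/613)*(-591) - 4428*I*√139 = -591/613 - 4428*I*√139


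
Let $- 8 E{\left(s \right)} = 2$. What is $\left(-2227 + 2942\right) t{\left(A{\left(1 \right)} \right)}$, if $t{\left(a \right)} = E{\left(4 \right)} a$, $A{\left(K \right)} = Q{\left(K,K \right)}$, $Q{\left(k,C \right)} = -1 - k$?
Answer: $\frac{715}{2} \approx 357.5$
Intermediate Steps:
$A{\left(K \right)} = -1 - K$
$E{\left(s \right)} = - \frac{1}{4}$ ($E{\left(s \right)} = \left(- \frac{1}{8}\right) 2 = - \frac{1}{4}$)
$t{\left(a \right)} = - \frac{a}{4}$
$\left(-2227 + 2942\right) t{\left(A{\left(1 \right)} \right)} = \left(-2227 + 2942\right) \left(- \frac{-1 - 1}{4}\right) = 715 \left(- \frac{-1 - 1}{4}\right) = 715 \left(\left(- \frac{1}{4}\right) \left(-2\right)\right) = 715 \cdot \frac{1}{2} = \frac{715}{2}$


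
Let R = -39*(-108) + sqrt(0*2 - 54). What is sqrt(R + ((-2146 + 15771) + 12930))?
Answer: sqrt(30767 + 3*I*sqrt(6)) ≈ 175.41 + 0.021*I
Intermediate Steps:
R = 4212 + 3*I*sqrt(6) (R = 4212 + sqrt(0 - 54) = 4212 + sqrt(-54) = 4212 + 3*I*sqrt(6) ≈ 4212.0 + 7.3485*I)
sqrt(R + ((-2146 + 15771) + 12930)) = sqrt((4212 + 3*I*sqrt(6)) + ((-2146 + 15771) + 12930)) = sqrt((4212 + 3*I*sqrt(6)) + (13625 + 12930)) = sqrt((4212 + 3*I*sqrt(6)) + 26555) = sqrt(30767 + 3*I*sqrt(6))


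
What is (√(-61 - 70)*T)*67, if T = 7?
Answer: 469*I*√131 ≈ 5368.0*I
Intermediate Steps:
(√(-61 - 70)*T)*67 = (√(-61 - 70)*7)*67 = (√(-131)*7)*67 = ((I*√131)*7)*67 = (7*I*√131)*67 = 469*I*√131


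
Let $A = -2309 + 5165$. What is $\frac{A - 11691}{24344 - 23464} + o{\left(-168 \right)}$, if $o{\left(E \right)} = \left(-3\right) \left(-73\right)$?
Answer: $\frac{36777}{176} \approx 208.96$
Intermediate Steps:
$A = 2856$
$o{\left(E \right)} = 219$
$\frac{A - 11691}{24344 - 23464} + o{\left(-168 \right)} = \frac{2856 - 11691}{24344 - 23464} + 219 = - \frac{8835}{880} + 219 = \left(-8835\right) \frac{1}{880} + 219 = - \frac{1767}{176} + 219 = \frac{36777}{176}$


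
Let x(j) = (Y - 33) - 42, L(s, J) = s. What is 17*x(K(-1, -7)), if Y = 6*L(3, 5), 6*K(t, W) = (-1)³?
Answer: -969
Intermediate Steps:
K(t, W) = -⅙ (K(t, W) = (⅙)*(-1)³ = (⅙)*(-1) = -⅙)
Y = 18 (Y = 6*3 = 18)
x(j) = -57 (x(j) = (18 - 33) - 42 = -15 - 42 = -57)
17*x(K(-1, -7)) = 17*(-57) = -969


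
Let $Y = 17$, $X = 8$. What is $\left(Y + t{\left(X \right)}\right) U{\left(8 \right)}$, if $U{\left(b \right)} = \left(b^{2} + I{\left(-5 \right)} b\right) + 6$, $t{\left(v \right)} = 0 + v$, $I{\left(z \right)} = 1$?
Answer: $1950$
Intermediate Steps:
$t{\left(v \right)} = v$
$U{\left(b \right)} = 6 + b + b^{2}$ ($U{\left(b \right)} = \left(b^{2} + 1 b\right) + 6 = \left(b^{2} + b\right) + 6 = \left(b + b^{2}\right) + 6 = 6 + b + b^{2}$)
$\left(Y + t{\left(X \right)}\right) U{\left(8 \right)} = \left(17 + 8\right) \left(6 + 8 + 8^{2}\right) = 25 \left(6 + 8 + 64\right) = 25 \cdot 78 = 1950$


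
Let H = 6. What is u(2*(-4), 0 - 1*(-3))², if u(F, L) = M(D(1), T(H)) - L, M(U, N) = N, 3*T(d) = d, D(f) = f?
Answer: 1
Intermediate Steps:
T(d) = d/3
u(F, L) = 2 - L (u(F, L) = (⅓)*6 - L = 2 - L)
u(2*(-4), 0 - 1*(-3))² = (2 - (0 - 1*(-3)))² = (2 - (0 + 3))² = (2 - 1*3)² = (2 - 3)² = (-1)² = 1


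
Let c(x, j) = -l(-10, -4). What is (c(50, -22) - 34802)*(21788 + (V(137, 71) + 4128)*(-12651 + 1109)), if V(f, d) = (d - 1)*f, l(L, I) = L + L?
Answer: 5506386001776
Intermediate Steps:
l(L, I) = 2*L
c(x, j) = 20 (c(x, j) = -2*(-10) = -1*(-20) = 20)
V(f, d) = f*(-1 + d) (V(f, d) = (-1 + d)*f = f*(-1 + d))
(c(50, -22) - 34802)*(21788 + (V(137, 71) + 4128)*(-12651 + 1109)) = (20 - 34802)*(21788 + (137*(-1 + 71) + 4128)*(-12651 + 1109)) = -34782*(21788 + (137*70 + 4128)*(-11542)) = -34782*(21788 + (9590 + 4128)*(-11542)) = -34782*(21788 + 13718*(-11542)) = -34782*(21788 - 158333156) = -34782*(-158311368) = 5506386001776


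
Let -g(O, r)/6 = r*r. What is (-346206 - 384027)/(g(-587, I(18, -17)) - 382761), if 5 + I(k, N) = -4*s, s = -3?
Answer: 243411/127685 ≈ 1.9063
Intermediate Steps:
I(k, N) = 7 (I(k, N) = -5 - 4*(-3) = -5 + 12 = 7)
g(O, r) = -6*r**2 (g(O, r) = -6*r*r = -6*r**2)
(-346206 - 384027)/(g(-587, I(18, -17)) - 382761) = (-346206 - 384027)/(-6*7**2 - 382761) = -730233/(-6*49 - 382761) = -730233/(-294 - 382761) = -730233/(-383055) = -730233*(-1/383055) = 243411/127685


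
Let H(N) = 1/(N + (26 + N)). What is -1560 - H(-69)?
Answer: -174719/112 ≈ -1560.0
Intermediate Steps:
H(N) = 1/(26 + 2*N)
-1560 - H(-69) = -1560 - 1/(2*(13 - 69)) = -1560 - 1/(2*(-56)) = -1560 - (-1)/(2*56) = -1560 - 1*(-1/112) = -1560 + 1/112 = -174719/112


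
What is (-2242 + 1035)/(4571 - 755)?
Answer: -1207/3816 ≈ -0.31630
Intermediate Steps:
(-2242 + 1035)/(4571 - 755) = -1207/3816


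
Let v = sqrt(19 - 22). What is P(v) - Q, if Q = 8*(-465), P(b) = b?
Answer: 3720 + I*sqrt(3) ≈ 3720.0 + 1.732*I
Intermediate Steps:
v = I*sqrt(3) (v = sqrt(-3) = I*sqrt(3) ≈ 1.732*I)
Q = -3720
P(v) - Q = I*sqrt(3) - 1*(-3720) = I*sqrt(3) + 3720 = 3720 + I*sqrt(3)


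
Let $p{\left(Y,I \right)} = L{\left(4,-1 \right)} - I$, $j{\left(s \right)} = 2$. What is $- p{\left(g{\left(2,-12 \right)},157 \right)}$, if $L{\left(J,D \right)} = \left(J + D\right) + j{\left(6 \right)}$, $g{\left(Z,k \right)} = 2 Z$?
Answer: $152$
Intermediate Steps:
$L{\left(J,D \right)} = 2 + D + J$ ($L{\left(J,D \right)} = \left(J + D\right) + 2 = \left(D + J\right) + 2 = 2 + D + J$)
$p{\left(Y,I \right)} = 5 - I$ ($p{\left(Y,I \right)} = \left(2 - 1 + 4\right) - I = 5 - I$)
$- p{\left(g{\left(2,-12 \right)},157 \right)} = - (5 - 157) = \left(-1\right) \left(-152\right) = 152$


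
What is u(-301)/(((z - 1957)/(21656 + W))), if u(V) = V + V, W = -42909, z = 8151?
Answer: 6397153/3097 ≈ 2065.6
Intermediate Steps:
u(V) = 2*V
u(-301)/(((z - 1957)/(21656 + W))) = (2*(-301))/(((8151 - 1957)/(21656 - 42909))) = -602/(6194/(-21253)) = -602/(6194*(-1/21253)) = -602/(-6194/21253) = -602*(-21253/6194) = 6397153/3097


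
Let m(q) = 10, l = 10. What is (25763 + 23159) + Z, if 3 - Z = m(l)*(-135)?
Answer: 50275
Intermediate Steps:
Z = 1353 (Z = 3 - 10*(-135) = 3 - 1*(-1350) = 3 + 1350 = 1353)
(25763 + 23159) + Z = (25763 + 23159) + 1353 = 48922 + 1353 = 50275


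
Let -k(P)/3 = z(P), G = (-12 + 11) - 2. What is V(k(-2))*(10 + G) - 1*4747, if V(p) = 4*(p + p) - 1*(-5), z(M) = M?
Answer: -4376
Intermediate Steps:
G = -3 (G = -1 - 2 = -3)
k(P) = -3*P
V(p) = 5 + 8*p (V(p) = 4*(2*p) + 5 = 8*p + 5 = 5 + 8*p)
V(k(-2))*(10 + G) - 1*4747 = (5 + 8*(-3*(-2)))*(10 - 3) - 1*4747 = (5 + 8*6)*7 - 4747 = (5 + 48)*7 - 4747 = 53*7 - 4747 = 371 - 4747 = -4376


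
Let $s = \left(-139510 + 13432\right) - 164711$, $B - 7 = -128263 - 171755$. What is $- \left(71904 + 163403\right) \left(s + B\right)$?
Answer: $139019375600$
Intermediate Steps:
$B = -300011$ ($B = 7 - 300018 = -300011$)
$s = -290789$ ($s = -126078 - 164711 = -290789$)
$- \left(71904 + 163403\right) \left(s + B\right) = - \left(71904 + 163403\right) \left(-290789 - 300011\right) = - 235307 \left(-590800\right) = \left(-1\right) \left(-139019375600\right) = 139019375600$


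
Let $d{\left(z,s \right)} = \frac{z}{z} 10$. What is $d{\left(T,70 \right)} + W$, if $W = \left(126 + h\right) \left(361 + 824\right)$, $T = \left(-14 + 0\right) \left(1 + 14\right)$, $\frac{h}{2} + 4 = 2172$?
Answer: $5287480$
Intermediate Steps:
$h = 4336$ ($h = -8 + 2 \cdot 2172 = -8 + 4344 = 4336$)
$T = -210$ ($T = \left(-14\right) 15 = -210$)
$W = 5287470$ ($W = \left(126 + 4336\right) \left(361 + 824\right) = 4462 \cdot 1185 = 5287470$)
$d{\left(z,s \right)} = 10$ ($d{\left(z,s \right)} = 1 \cdot 10 = 10$)
$d{\left(T,70 \right)} + W = 10 + 5287470 = 5287480$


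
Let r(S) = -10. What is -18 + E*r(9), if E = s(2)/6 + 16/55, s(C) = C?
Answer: -800/33 ≈ -24.242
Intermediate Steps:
E = 103/165 (E = 2/6 + 16/55 = 2*(⅙) + 16*(1/55) = ⅓ + 16/55 = 103/165 ≈ 0.62424)
-18 + E*r(9) = -18 + (103/165)*(-10) = -18 - 206/33 = -800/33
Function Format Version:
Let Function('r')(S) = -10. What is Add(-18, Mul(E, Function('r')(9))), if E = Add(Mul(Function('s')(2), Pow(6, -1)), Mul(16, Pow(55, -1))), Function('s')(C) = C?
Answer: Rational(-800, 33) ≈ -24.242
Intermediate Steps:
E = Rational(103, 165) (E = Add(Mul(2, Pow(6, -1)), Mul(16, Pow(55, -1))) = Add(Mul(2, Rational(1, 6)), Mul(16, Rational(1, 55))) = Add(Rational(1, 3), Rational(16, 55)) = Rational(103, 165) ≈ 0.62424)
Add(-18, Mul(E, Function('r')(9))) = Add(-18, Mul(Rational(103, 165), -10)) = Add(-18, Rational(-206, 33)) = Rational(-800, 33)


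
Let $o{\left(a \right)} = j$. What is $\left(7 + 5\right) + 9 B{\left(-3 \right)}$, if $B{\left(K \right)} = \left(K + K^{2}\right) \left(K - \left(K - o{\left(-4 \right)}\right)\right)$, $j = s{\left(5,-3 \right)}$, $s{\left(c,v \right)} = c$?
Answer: $282$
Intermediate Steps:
$j = 5$
$o{\left(a \right)} = 5$
$B{\left(K \right)} = 5 K + 5 K^{2}$ ($B{\left(K \right)} = \left(K + K^{2}\right) \left(K - \left(-5 + K\right)\right) = \left(K + K^{2}\right) 5 = 5 K + 5 K^{2}$)
$\left(7 + 5\right) + 9 B{\left(-3 \right)} = \left(7 + 5\right) + 9 \cdot 5 \left(-3\right) \left(1 - 3\right) = 12 + 9 \cdot 5 \left(-3\right) \left(-2\right) = 12 + 9 \cdot 30 = 12 + 270 = 282$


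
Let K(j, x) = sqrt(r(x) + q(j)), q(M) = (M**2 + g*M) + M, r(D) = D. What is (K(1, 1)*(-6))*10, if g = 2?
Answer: -60*sqrt(5) ≈ -134.16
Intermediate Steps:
q(M) = M**2 + 3*M (q(M) = (M**2 + 2*M) + M = M**2 + 3*M)
K(j, x) = sqrt(x + j*(3 + j))
(K(1, 1)*(-6))*10 = (sqrt(1 + 1*(3 + 1))*(-6))*10 = (sqrt(1 + 1*4)*(-6))*10 = (sqrt(1 + 4)*(-6))*10 = (sqrt(5)*(-6))*10 = -6*sqrt(5)*10 = -60*sqrt(5)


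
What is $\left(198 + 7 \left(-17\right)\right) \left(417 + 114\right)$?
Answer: $41949$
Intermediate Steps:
$\left(198 + 7 \left(-17\right)\right) \left(417 + 114\right) = \left(198 - 119\right) 531 = 79 \cdot 531 = 41949$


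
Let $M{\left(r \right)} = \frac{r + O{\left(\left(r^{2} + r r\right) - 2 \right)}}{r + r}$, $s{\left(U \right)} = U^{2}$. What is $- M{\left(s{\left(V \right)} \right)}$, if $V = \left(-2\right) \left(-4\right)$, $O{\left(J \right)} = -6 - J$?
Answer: $\frac{2033}{32} \approx 63.531$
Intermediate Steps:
$V = 8$
$M{\left(r \right)} = \frac{-4 + r - 2 r^{2}}{2 r}$ ($M{\left(r \right)} = \frac{r - \left(4 + r^{2} + r r\right)}{r + r} = \frac{r - \left(4 + 2 r^{2}\right)}{2 r} = \left(r - \left(4 + 2 r^{2}\right)\right) \frac{1}{2 r} = \left(-4 + r - 2 r^{2}\right) \frac{1}{2 r} = \frac{-4 + r - 2 r^{2}}{2 r}$)
$- M{\left(s{\left(V \right)} \right)} = - (\frac{1}{2} - 8^{2} - \frac{2}{8^{2}}) = - (\frac{1}{2} - 64 - \frac{2}{64}) = - (\frac{1}{2} - 64 - \frac{1}{32}) = \left(-1\right) \left(- \frac{2033}{32}\right) = \frac{2033}{32}$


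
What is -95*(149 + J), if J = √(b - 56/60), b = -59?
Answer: -14155 - 19*I*√13485/3 ≈ -14155.0 - 735.46*I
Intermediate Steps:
J = I*√13485/15 (J = √(-59 - 56/60) = √(-59 - 56*1/60) = √(-59 - 14/15) = √(-899/15) = I*√13485/15 ≈ 7.7417*I)
-95*(149 + J) = -95*(149 + I*√13485/15) = -14155 - 19*I*√13485/3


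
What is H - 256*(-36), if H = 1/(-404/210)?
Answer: 1861527/202 ≈ 9215.5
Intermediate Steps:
H = -105/202 (H = 1/(-404*1/210) = 1/(-202/105) = -105/202 ≈ -0.51980)
H - 256*(-36) = -105/202 - 256*(-36) = -105/202 + 9216 = 1861527/202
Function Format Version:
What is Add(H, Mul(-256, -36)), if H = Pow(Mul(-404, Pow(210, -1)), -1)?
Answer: Rational(1861527, 202) ≈ 9215.5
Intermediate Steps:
H = Rational(-105, 202) (H = Pow(Mul(-404, Rational(1, 210)), -1) = Pow(Rational(-202, 105), -1) = Rational(-105, 202) ≈ -0.51980)
Add(H, Mul(-256, -36)) = Add(Rational(-105, 202), Mul(-256, -36)) = Add(Rational(-105, 202), 9216) = Rational(1861527, 202)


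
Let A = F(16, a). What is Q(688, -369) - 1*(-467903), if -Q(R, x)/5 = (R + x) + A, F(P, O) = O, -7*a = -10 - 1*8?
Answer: 3264066/7 ≈ 4.6630e+5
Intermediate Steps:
a = 18/7 (a = -(-10 - 1*8)/7 = -(-10 - 8)/7 = -⅐*(-18) = 18/7 ≈ 2.5714)
A = 18/7 ≈ 2.5714
Q(R, x) = -90/7 - 5*R - 5*x (Q(R, x) = -5*((R + x) + 18/7) = -5*(18/7 + R + x) = -90/7 - 5*R - 5*x)
Q(688, -369) - 1*(-467903) = (-90/7 - 5*688 - 5*(-369)) - 1*(-467903) = (-90/7 - 3440 + 1845) + 467903 = -11255/7 + 467903 = 3264066/7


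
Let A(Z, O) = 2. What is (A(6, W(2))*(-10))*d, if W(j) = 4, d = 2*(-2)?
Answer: 80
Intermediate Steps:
d = -4
(A(6, W(2))*(-10))*d = (2*(-10))*(-4) = -20*(-4) = 80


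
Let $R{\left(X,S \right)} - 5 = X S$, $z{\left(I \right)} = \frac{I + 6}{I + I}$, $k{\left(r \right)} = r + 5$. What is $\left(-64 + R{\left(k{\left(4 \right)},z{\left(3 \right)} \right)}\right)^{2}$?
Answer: $\frac{8281}{4} \approx 2070.3$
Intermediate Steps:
$k{\left(r \right)} = 5 + r$
$z{\left(I \right)} = \frac{6 + I}{2 I}$
$R{\left(X,S \right)} = 5 + S X$ ($R{\left(X,S \right)} = 5 + X S = 5 + S X$)
$\left(-64 + R{\left(k{\left(4 \right)},z{\left(3 \right)} \right)}\right)^{2} = \left(-64 + \left(5 + \frac{6 + 3}{2 \cdot 3} \left(5 + 4\right)\right)\right)^{2} = \left(-64 + \left(5 + \frac{1}{2} \cdot \frac{1}{3} \cdot 9 \cdot 9\right)\right)^{2} = \left(-64 + \left(5 + \frac{3}{2} \cdot 9\right)\right)^{2} = \left(-64 + \left(5 + \frac{27}{2}\right)\right)^{2} = \left(-64 + \frac{37}{2}\right)^{2} = \left(- \frac{91}{2}\right)^{2} = \frac{8281}{4}$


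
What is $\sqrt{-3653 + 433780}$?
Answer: $\sqrt{430127} \approx 655.84$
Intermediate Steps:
$\sqrt{-3653 + 433780} = \sqrt{430127}$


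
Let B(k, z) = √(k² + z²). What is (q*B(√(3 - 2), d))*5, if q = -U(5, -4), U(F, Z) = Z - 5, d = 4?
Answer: 45*√17 ≈ 185.54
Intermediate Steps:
U(F, Z) = -5 + Z
q = 9 (q = -(-5 - 4) = -1*(-9) = 9)
(q*B(√(3 - 2), d))*5 = (9*√((√(3 - 2))² + 4²))*5 = (9*√((√1)² + 16))*5 = (9*√(1² + 16))*5 = (9*√(1 + 16))*5 = (9*√17)*5 = 45*√17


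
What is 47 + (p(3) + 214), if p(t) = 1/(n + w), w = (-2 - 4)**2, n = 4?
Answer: 10441/40 ≈ 261.02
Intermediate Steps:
w = 36 (w = (-6)**2 = 36)
p(t) = 1/40 (p(t) = 1/(4 + 36) = 1/40)
47 + (p(3) + 214) = 47 + (1/40 + 214) = 47 + 8561/40 = 10441/40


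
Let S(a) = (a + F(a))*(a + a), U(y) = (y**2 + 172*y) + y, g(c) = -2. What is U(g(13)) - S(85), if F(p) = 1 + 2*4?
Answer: -16322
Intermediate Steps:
U(y) = y**2 + 173*y
F(p) = 9 (F(p) = 1 + 8 = 9)
S(a) = 2*a*(9 + a) (S(a) = (a + 9)*(a + a) = (9 + a)*(2*a) = 2*a*(9 + a))
U(g(13)) - S(85) = -2*(173 - 2) - 2*85*(9 + 85) = -2*171 - 2*85*94 = -342 - 1*15980 = -342 - 15980 = -16322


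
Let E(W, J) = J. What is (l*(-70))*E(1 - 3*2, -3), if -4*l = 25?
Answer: -2625/2 ≈ -1312.5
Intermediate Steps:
l = -25/4 (l = -¼*25 = -25/4 ≈ -6.2500)
(l*(-70))*E(1 - 3*2, -3) = -25/4*(-70)*(-3) = (875/2)*(-3) = -2625/2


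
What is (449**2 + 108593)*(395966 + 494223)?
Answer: 276131286666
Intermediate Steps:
(449**2 + 108593)*(395966 + 494223) = (201601 + 108593)*890189 = 310194*890189 = 276131286666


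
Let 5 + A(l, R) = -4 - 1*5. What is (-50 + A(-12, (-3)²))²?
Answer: 4096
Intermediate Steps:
A(l, R) = -14 (A(l, R) = -5 + (-4 - 1*5) = -5 + (-4 - 5) = -5 - 9 = -14)
(-50 + A(-12, (-3)²))² = (-50 - 14)² = (-64)² = 4096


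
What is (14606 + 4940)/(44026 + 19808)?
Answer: 9773/31917 ≈ 0.30620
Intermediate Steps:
(14606 + 4940)/(44026 + 19808) = 19546/63834 = 19546*(1/63834) = 9773/31917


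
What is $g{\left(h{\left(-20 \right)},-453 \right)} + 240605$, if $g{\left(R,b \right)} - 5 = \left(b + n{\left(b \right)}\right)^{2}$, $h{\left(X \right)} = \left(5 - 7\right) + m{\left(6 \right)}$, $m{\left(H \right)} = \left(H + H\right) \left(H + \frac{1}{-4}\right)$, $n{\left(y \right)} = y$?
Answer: $1061446$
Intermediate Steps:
$m{\left(H \right)} = 2 H \left(- \frac{1}{4} + H\right)$ ($m{\left(H \right)} = 2 H \left(H - \frac{1}{4}\right) = 2 H \left(- \frac{1}{4} + H\right)$)
$h{\left(X \right)} = 67$ ($h{\left(X \right)} = \left(5 - 7\right) + \frac{1}{2} \cdot 6 \left(-1 + 4 \cdot 6\right) = -2 + \frac{1}{2} \cdot 6 \left(-1 + 24\right) = -2 + \frac{1}{2} \cdot 6 \cdot 23 = -2 + 69 = 67$)
$g{\left(R,b \right)} = 5 + 4 b^{2}$ ($g{\left(R,b \right)} = 5 + \left(b + b\right)^{2} = 5 + \left(2 b\right)^{2} = 5 + 4 b^{2}$)
$g{\left(h{\left(-20 \right)},-453 \right)} + 240605 = \left(5 + 4 \left(-453\right)^{2}\right) + 240605 = \left(5 + 4 \cdot 205209\right) + 240605 = \left(5 + 820836\right) + 240605 = 820841 + 240605 = 1061446$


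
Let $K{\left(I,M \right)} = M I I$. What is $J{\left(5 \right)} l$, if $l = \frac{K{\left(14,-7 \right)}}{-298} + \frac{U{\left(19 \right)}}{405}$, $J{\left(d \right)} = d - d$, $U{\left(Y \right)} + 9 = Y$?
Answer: $0$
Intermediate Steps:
$U{\left(Y \right)} = -9 + Y$
$K{\left(I,M \right)} = M I^{2}$ ($K{\left(I,M \right)} = I M I = M I^{2}$)
$J{\left(d \right)} = 0$
$l = \frac{55864}{12069}$ ($l = \frac{\left(-7\right) 14^{2}}{-298} + \frac{-9 + 19}{405} = \left(-7\right) 196 \left(- \frac{1}{298}\right) + 10 \cdot \frac{1}{405} = \left(-1372\right) \left(- \frac{1}{298}\right) + \frac{2}{81} = \frac{686}{149} + \frac{2}{81} = \frac{55864}{12069} \approx 4.6287$)
$J{\left(5 \right)} l = 0 \cdot \frac{55864}{12069} = 0$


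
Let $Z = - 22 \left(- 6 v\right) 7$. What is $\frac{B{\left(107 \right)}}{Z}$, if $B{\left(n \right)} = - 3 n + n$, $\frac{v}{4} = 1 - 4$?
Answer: $\frac{107}{5544} \approx 0.0193$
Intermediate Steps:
$v = -12$ ($v = 4 \left(1 - 4\right) = 4 \left(-3\right) = -12$)
$B{\left(n \right)} = - 2 n$
$Z = -11088$ ($Z = - 22 \left(\left(-6\right) \left(-12\right)\right) 7 = \left(-22\right) 72 \cdot 7 = \left(-1584\right) 7 = -11088$)
$\frac{B{\left(107 \right)}}{Z} = \frac{\left(-2\right) 107}{-11088} = \left(-214\right) \left(- \frac{1}{11088}\right) = \frac{107}{5544}$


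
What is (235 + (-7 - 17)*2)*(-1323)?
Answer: -247401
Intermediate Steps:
(235 + (-7 - 17)*2)*(-1323) = (235 - 24*2)*(-1323) = (235 - 48)*(-1323) = 187*(-1323) = -247401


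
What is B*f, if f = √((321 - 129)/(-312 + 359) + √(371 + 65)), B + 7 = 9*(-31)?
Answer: -286*√(9024 + 4418*√109)/47 ≈ -1429.0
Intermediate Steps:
B = -286 (B = -7 + 9*(-31) = -7 - 279 = -286)
f = √(192/47 + 2*√109) (f = √(192/47 + √436) = √(192*(1/47) + 2*√109) = √(192/47 + 2*√109) ≈ 4.9966)
B*f = -286*√(9024 + 4418*√109)/47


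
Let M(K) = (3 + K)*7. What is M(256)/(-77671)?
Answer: -1813/77671 ≈ -0.023342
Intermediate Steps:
M(K) = 21 + 7*K
M(256)/(-77671) = (21 + 7*256)/(-77671) = (21 + 1792)*(-1/77671) = 1813*(-1/77671) = -1813/77671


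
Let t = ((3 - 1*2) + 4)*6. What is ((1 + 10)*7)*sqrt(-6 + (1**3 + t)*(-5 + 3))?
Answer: 154*I*sqrt(17) ≈ 634.96*I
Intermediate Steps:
t = 30 (t = ((3 - 2) + 4)*6 = (1 + 4)*6 = 5*6 = 30)
((1 + 10)*7)*sqrt(-6 + (1**3 + t)*(-5 + 3)) = ((1 + 10)*7)*sqrt(-6 + (1**3 + 30)*(-5 + 3)) = (11*7)*sqrt(-6 + (1 + 30)*(-2)) = 77*sqrt(-6 + 31*(-2)) = 77*sqrt(-6 - 62) = 77*sqrt(-68) = 77*(2*I*sqrt(17)) = 154*I*sqrt(17)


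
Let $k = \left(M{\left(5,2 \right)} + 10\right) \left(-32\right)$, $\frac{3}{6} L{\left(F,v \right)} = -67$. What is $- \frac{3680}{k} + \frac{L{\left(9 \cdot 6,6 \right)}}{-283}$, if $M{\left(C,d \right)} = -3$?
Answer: $\frac{33483}{1981} \approx 16.902$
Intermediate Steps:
$L{\left(F,v \right)} = -134$ ($L{\left(F,v \right)} = 2 \left(-67\right) = -134$)
$k = -224$ ($k = \left(-3 + 10\right) \left(-32\right) = 7 \left(-32\right) = -224$)
$- \frac{3680}{k} + \frac{L{\left(9 \cdot 6,6 \right)}}{-283} = - \frac{3680}{-224} - \frac{134}{-283} = \left(-3680\right) \left(- \frac{1}{224}\right) - - \frac{134}{283} = \frac{115}{7} + \frac{134}{283} = \frac{33483}{1981}$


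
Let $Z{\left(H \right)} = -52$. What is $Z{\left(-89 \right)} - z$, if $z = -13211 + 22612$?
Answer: $-9453$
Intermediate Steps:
$z = 9401$
$Z{\left(-89 \right)} - z = -52 - 9401 = -9453$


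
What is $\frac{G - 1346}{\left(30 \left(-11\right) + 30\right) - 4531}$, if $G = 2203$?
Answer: $- \frac{857}{4831} \approx -0.1774$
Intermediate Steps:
$\frac{G - 1346}{\left(30 \left(-11\right) + 30\right) - 4531} = \frac{2203 - 1346}{\left(30 \left(-11\right) + 30\right) - 4531} = \frac{857}{\left(-330 + 30\right) - 4531} = \frac{857}{-300 - 4531} = \frac{857}{-4831} = 857 \left(- \frac{1}{4831}\right) = - \frac{857}{4831}$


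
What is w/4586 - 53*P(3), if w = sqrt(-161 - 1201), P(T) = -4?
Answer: 212 + I*sqrt(1362)/4586 ≈ 212.0 + 0.0080474*I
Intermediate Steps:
w = I*sqrt(1362) (w = sqrt(-1362) = I*sqrt(1362) ≈ 36.905*I)
w/4586 - 53*P(3) = (I*sqrt(1362))/4586 - 53*(-4) = (I*sqrt(1362))*(1/4586) - 1*(-212) = I*sqrt(1362)/4586 + 212 = 212 + I*sqrt(1362)/4586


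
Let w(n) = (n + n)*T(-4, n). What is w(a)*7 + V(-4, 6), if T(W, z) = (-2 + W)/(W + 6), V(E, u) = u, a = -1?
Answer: 48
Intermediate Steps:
T(W, z) = (-2 + W)/(6 + W)
w(n) = -6*n (w(n) = (n + n)*((-2 - 4)/(6 - 4)) = (2*n)*(-6/2) = (2*n)*((1/2)*(-6)) = (2*n)*(-3) = -6*n)
w(a)*7 + V(-4, 6) = -6*(-1)*7 + 6 = 6*7 + 6 = 42 + 6 = 48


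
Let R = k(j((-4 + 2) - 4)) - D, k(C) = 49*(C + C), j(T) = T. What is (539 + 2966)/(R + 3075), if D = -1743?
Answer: 701/846 ≈ 0.82861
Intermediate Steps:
k(C) = 98*C (k(C) = 49*(2*C) = 98*C)
R = 1155 (R = 98*((-4 + 2) - 4) - 1*(-1743) = 98*(-2 - 4) + 1743 = 98*(-6) + 1743 = -588 + 1743 = 1155)
(539 + 2966)/(R + 3075) = (539 + 2966)/(1155 + 3075) = 3505/4230 = 3505*(1/4230) = 701/846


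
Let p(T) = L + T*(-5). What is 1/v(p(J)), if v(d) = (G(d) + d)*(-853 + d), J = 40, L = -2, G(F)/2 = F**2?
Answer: -1/85883330 ≈ -1.1644e-8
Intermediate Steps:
G(F) = 2*F**2
p(T) = -2 - 5*T (p(T) = -2 + T*(-5) = -2 - 5*T)
v(d) = (-853 + d)*(d + 2*d**2) (v(d) = (2*d**2 + d)*(-853 + d) = (d + 2*d**2)*(-853 + d) = (-853 + d)*(d + 2*d**2))
1/v(p(J)) = 1/((-2 - 5*40)*(-853 - 1705*(-2 - 5*40) + 2*(-2 - 5*40)**2)) = 1/((-2 - 200)*(-853 - 1705*(-2 - 200) + 2*(-2 - 200)**2)) = 1/(-202*(-853 - 1705*(-202) + 2*(-202)**2)) = 1/(-202*(-853 + 344410 + 2*40804)) = 1/(-202*(-853 + 344410 + 81608)) = 1/(-202*425165) = 1/(-85883330) = -1/85883330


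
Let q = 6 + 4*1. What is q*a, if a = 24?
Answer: 240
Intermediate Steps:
q = 10 (q = 6 + 4 = 10)
q*a = 10*24 = 240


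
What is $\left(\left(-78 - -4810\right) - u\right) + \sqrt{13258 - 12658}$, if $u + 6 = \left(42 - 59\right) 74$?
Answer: $5996 + 10 \sqrt{6} \approx 6020.5$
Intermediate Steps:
$u = -1264$ ($u = -6 + \left(42 - 59\right) 74 = -6 - 1258 = -1264$)
$\left(\left(-78 - -4810\right) - u\right) + \sqrt{13258 - 12658} = \left(\left(-78 - -4810\right) - -1264\right) + \sqrt{13258 - 12658} = \left(\left(-78 + 4810\right) + 1264\right) + \sqrt{600} = \left(4732 + 1264\right) + 10 \sqrt{6} = 5996 + 10 \sqrt{6}$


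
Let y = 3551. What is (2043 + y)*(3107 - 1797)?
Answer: 7328140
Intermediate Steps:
(2043 + y)*(3107 - 1797) = (2043 + 3551)*(3107 - 1797) = 5594*1310 = 7328140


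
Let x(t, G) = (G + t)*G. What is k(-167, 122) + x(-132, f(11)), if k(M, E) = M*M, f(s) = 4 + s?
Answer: 26134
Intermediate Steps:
k(M, E) = M²
x(t, G) = G*(G + t)
k(-167, 122) + x(-132, f(11)) = (-167)² + (4 + 11)*((4 + 11) - 132) = 27889 + 15*(15 - 132) = 27889 + 15*(-117) = 27889 - 1755 = 26134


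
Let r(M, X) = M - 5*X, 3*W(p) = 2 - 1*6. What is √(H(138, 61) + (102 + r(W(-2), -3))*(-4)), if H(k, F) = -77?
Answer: I*√4857/3 ≈ 23.231*I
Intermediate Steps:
W(p) = -4/3 (W(p) = (2 - 1*6)/3 = (2 - 6)/3 = (⅓)*(-4) = -4/3)
√(H(138, 61) + (102 + r(W(-2), -3))*(-4)) = √(-77 + (102 + (-4/3 - 5*(-3)))*(-4)) = √(-77 + (102 + (-4/3 + 15))*(-4)) = √(-77 + (102 + 41/3)*(-4)) = √(-77 + (347/3)*(-4)) = √(-77 - 1388/3) = √(-1619/3) = I*√4857/3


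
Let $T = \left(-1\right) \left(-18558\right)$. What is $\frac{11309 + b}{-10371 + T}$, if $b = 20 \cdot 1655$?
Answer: $\frac{14803}{2729} \approx 5.4243$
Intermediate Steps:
$T = 18558$
$b = 33100$
$\frac{11309 + b}{-10371 + T} = \frac{11309 + 33100}{-10371 + 18558} = \frac{44409}{8187} = 44409 \cdot \frac{1}{8187} = \frac{14803}{2729}$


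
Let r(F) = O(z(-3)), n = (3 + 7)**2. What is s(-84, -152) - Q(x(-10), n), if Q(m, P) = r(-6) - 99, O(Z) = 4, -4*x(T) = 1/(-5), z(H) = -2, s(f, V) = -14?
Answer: 81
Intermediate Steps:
x(T) = 1/20 (x(T) = -1/4/(-5) = -1/4*(-1/5) = 1/20)
n = 100 (n = 10**2 = 100)
r(F) = 4
Q(m, P) = -95 (Q(m, P) = 4 - 99 = -95)
s(-84, -152) - Q(x(-10), n) = -14 - 1*(-95) = -14 + 95 = 81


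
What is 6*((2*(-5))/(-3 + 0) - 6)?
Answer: -16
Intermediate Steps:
6*((2*(-5))/(-3 + 0) - 6) = 6*(-10/(-3) - 6) = 6*(-10*(-⅓) - 6) = 6*(10/3 - 6) = 6*(-8/3) = -16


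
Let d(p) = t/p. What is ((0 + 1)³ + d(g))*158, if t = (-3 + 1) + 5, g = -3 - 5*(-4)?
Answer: 3160/17 ≈ 185.88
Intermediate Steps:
g = 17 (g = -3 + 20 = 17)
t = 3 (t = -2 + 5 = 3)
d(p) = 3/p
((0 + 1)³ + d(g))*158 = ((0 + 1)³ + 3/17)*158 = (1³ + 3*(1/17))*158 = (1 + 3/17)*158 = (20/17)*158 = 3160/17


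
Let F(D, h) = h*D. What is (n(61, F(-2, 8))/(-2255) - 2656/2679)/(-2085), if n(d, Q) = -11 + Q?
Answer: 5916947/12595787325 ≈ 0.00046976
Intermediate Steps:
F(D, h) = D*h
(n(61, F(-2, 8))/(-2255) - 2656/2679)/(-2085) = ((-11 - 2*8)/(-2255) - 2656/2679)/(-2085) = ((-11 - 16)*(-1/2255) - 2656*1/2679)*(-1/2085) = (-27*(-1/2255) - 2656/2679)*(-1/2085) = (27/2255 - 2656/2679)*(-1/2085) = -5916947/6041145*(-1/2085) = 5916947/12595787325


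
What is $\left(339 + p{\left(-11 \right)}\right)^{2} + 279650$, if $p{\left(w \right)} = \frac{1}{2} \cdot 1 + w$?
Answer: $\frac{1550249}{4} \approx 3.8756 \cdot 10^{5}$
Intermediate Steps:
$p{\left(w \right)} = \frac{1}{2} + w$ ($p{\left(w \right)} = \frac{1}{2} \cdot 1 + w = \frac{1}{2} + w$)
$\left(339 + p{\left(-11 \right)}\right)^{2} + 279650 = \left(339 + \left(\frac{1}{2} - 11\right)\right)^{2} + 279650 = \left(339 - \frac{21}{2}\right)^{2} + 279650 = \left(\frac{657}{2}\right)^{2} + 279650 = \frac{431649}{4} + 279650 = \frac{1550249}{4}$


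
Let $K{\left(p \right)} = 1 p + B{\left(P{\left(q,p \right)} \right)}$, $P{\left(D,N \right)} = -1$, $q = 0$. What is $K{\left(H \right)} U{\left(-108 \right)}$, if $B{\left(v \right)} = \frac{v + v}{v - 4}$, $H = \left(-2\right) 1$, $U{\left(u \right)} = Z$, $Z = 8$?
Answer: $- \frac{64}{5} \approx -12.8$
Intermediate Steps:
$U{\left(u \right)} = 8$
$H = -2$
$B{\left(v \right)} = \frac{2 v}{-4 + v}$
$K{\left(p \right)} = \frac{2}{5} + p$ ($K{\left(p \right)} = 1 p + 2 \left(-1\right) \frac{1}{-4 - 1} = p + 2 \left(-1\right) \frac{1}{-5} = p + 2 \left(-1\right) \left(- \frac{1}{5}\right) = p + \frac{2}{5} = \frac{2}{5} + p$)
$K{\left(H \right)} U{\left(-108 \right)} = \left(\frac{2}{5} - 2\right) 8 = \left(- \frac{8}{5}\right) 8 = - \frac{64}{5}$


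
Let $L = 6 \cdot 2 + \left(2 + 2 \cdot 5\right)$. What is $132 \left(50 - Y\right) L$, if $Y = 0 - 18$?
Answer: $215424$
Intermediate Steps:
$Y = -18$
$L = 24$ ($L = 12 + \left(2 + 10\right) = 12 + 12 = 24$)
$132 \left(50 - Y\right) L = 132 \left(50 - -18\right) 24 = 132 \left(50 + 18\right) 24 = 132 \cdot 68 \cdot 24 = 8976 \cdot 24 = 215424$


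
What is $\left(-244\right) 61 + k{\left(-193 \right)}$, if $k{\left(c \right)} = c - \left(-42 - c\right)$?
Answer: $-15228$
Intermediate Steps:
$k{\left(c \right)} = 42 + 2 c$ ($k{\left(c \right)} = c + \left(42 + c\right) = 42 + 2 c$)
$\left(-244\right) 61 + k{\left(-193 \right)} = \left(-244\right) 61 + \left(42 + 2 \left(-193\right)\right) = -14884 + \left(42 - 386\right) = -14884 - 344 = -15228$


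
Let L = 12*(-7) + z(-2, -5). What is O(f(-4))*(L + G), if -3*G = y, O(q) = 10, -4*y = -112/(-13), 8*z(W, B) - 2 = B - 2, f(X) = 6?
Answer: -130895/156 ≈ -839.07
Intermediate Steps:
z(W, B) = B/8 (z(W, B) = ¼ + (B - 2)/8 = ¼ + (-2 + B)/8 = ¼ + (-¼ + B/8) = B/8)
L = -677/8 (L = 12*(-7) + (⅛)*(-5) = -84 - 5/8 = -677/8 ≈ -84.625)
y = -28/13 (y = -(-7)*16/(-13)/4 = -(-7)*16*(-1/13)/4 = -(-7)*(-16)/(4*13) = -¼*112/13 = -28/13 ≈ -2.1538)
G = 28/39 (G = -⅓*(-28/13) = 28/39 ≈ 0.71795)
O(f(-4))*(L + G) = 10*(-677/8 + 28/39) = 10*(-26179/312) = -130895/156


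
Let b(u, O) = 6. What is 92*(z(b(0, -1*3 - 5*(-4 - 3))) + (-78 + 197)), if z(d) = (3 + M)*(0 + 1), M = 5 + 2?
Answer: 11868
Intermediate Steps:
M = 7
z(d) = 10 (z(d) = (3 + 7)*(0 + 1) = 10*1 = 10)
92*(z(b(0, -1*3 - 5*(-4 - 3))) + (-78 + 197)) = 92*(10 + (-78 + 197)) = 92*(10 + 119) = 92*129 = 11868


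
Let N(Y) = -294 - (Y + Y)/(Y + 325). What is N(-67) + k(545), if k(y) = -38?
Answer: -42761/129 ≈ -331.48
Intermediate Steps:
N(Y) = -294 - 2*Y/(325 + Y)
N(-67) + k(545) = 2*(-47775 - 148*(-67))/(325 - 67) - 38 = 2*(-47775 + 9916)/258 - 38 = 2*(1/258)*(-37859) - 38 = -37859/129 - 38 = -42761/129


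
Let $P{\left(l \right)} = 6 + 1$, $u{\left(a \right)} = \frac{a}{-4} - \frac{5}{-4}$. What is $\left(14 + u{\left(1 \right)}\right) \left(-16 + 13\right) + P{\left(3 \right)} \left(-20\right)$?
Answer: $-185$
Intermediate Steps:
$u{\left(a \right)} = \frac{5}{4} - \frac{a}{4}$ ($u{\left(a \right)} = a \left(- \frac{1}{4}\right) - - \frac{5}{4} = - \frac{a}{4} + \frac{5}{4} = \frac{5}{4} - \frac{a}{4}$)
$P{\left(l \right)} = 7$
$\left(14 + u{\left(1 \right)}\right) \left(-16 + 13\right) + P{\left(3 \right)} \left(-20\right) = \left(14 + \left(\frac{5}{4} - \frac{1}{4}\right)\right) \left(-16 + 13\right) + 7 \left(-20\right) = \left(14 + \left(\frac{5}{4} - \frac{1}{4}\right)\right) \left(-3\right) - 140 = \left(14 + 1\right) \left(-3\right) - 140 = 15 \left(-3\right) - 140 = -45 - 140 = -185$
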